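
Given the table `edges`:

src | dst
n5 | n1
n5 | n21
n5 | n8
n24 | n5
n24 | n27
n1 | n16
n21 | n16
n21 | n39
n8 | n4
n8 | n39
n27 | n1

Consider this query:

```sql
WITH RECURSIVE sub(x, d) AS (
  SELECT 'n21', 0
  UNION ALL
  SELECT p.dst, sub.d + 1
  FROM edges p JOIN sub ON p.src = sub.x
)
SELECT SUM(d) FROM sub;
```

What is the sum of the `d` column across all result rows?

2

Base: (n21, d=0).
Iteration 1: edges from {n21} -> (n16, d=1), (n39, d=1).
Iteration 2: no outgoing edges from {n16,n39}; recursion stops.
SUM(d) = 0 + 1 + 1 = 2.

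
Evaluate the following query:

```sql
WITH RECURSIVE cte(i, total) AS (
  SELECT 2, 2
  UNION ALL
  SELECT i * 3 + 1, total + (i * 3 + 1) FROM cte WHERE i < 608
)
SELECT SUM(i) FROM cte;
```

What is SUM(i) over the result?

2729

Base: i=2, total=2.
Iteration 1: 2 < 608 holds -> i = 2 * 3 + 1 = 7, total = 2 + 7 = 9.
Iteration 2: 7 < 608 holds -> i = 7 * 3 + 1 = 22, total = 9 + 22 = 31.
Iteration 3: 22 < 608 holds -> i = 22 * 3 + 1 = 67, total = 31 + 67 = 98.
Iteration 4: 67 < 608 holds -> i = 67 * 3 + 1 = 202, total = 98 + 202 = 300.
Iteration 5: 202 < 608 holds -> i = 202 * 3 + 1 = 607, total = 300 + 607 = 907.
Iteration 6: 607 < 608 holds -> i = 607 * 3 + 1 = 1822, total = 907 + 1822 = 2729.
Iteration 7: 1822 < 608 fails; recursion stops.
SUM(i) = 2 + 7 + 22 + 67 + 202 + 607 + 1822 = 2729.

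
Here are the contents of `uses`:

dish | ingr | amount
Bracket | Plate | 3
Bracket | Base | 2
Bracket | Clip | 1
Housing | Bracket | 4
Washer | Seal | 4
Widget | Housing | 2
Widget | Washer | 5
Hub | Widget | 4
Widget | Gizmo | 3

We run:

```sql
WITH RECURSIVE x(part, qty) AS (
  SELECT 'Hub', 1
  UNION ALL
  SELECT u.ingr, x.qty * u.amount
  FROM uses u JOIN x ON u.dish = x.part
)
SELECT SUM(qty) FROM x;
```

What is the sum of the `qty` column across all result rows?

Base: (Hub, qty=1).
Iteration 1: components of {Hub} -> Widget = 1*4 = 4.
Iteration 2: components of {Widget} -> Gizmo = 4*3 = 12, Housing = 4*2 = 8, Washer = 4*5 = 20.
Iteration 3: components of {Gizmo,Housing,Washer} -> Bracket = 8*4 = 32, Seal = 20*4 = 80.
Iteration 4: components of {Bracket,Seal} -> Base = 32*2 = 64, Clip = 32*1 = 32, Plate = 32*3 = 96.
Iteration 5: no further components; recursion stops.
SUM(qty) = 1 + 4 + 20 + 12 + 8 + 80 + 32 + 32 + 96 + 64 = 349.

349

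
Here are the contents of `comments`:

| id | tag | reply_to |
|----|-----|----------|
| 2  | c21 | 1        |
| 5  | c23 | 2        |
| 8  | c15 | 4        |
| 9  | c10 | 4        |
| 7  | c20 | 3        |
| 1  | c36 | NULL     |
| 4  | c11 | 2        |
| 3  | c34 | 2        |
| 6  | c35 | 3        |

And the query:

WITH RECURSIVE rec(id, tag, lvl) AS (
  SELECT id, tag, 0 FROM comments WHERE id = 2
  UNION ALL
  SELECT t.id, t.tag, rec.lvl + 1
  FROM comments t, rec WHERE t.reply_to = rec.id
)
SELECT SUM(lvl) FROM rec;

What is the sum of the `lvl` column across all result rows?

11

Base: id=2 (c21) at lvl 0.
Iteration 1: rows with reply_to in {2} -> c34 (id 3, lvl 1), c11 (id 4, lvl 1), c23 (id 5, lvl 1).
Iteration 2: rows with reply_to in {3,4,5} -> c35 (id 6, lvl 2), c20 (id 7, lvl 2), c15 (id 8, lvl 2), c10 (id 9, lvl 2).
Iteration 3: no rows with reply_to in {6,7,8,9}; recursion stops.
SUM(lvl) = 0 + 1 + 1 + 1 + 2 + 2 + 2 + 2 = 11.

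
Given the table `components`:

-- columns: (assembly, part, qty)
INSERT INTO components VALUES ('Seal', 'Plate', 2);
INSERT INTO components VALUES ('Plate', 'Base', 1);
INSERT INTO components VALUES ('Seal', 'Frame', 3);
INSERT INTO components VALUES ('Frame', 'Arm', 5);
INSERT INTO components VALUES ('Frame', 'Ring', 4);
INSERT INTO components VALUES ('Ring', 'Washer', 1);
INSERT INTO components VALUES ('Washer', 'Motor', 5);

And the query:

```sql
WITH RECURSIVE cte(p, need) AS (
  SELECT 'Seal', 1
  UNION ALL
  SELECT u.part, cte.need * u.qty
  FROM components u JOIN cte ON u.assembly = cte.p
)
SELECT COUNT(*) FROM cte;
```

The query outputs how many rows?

Base: (Seal, need=1).
Iteration 1: components of {Seal} -> Frame = 1*3 = 3, Plate = 1*2 = 2.
Iteration 2: components of {Frame,Plate} -> Arm = 3*5 = 15, Base = 2*1 = 2, Ring = 3*4 = 12.
Iteration 3: components of {Arm,Base,Ring} -> Washer = 12*1 = 12.
Iteration 4: components of {Washer} -> Motor = 12*5 = 60.
Iteration 5: no further components; recursion stops.
Total rows emitted: 8.

8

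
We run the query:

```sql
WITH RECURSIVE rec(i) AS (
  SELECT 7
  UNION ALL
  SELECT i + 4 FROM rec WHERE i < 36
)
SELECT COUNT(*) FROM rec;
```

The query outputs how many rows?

9

Base: i=7.
Iteration 1: 7 < 36 holds -> i = 7 + 4 = 11.
Iteration 2: 11 < 36 holds -> i = 11 + 4 = 15.
Iteration 3: 15 < 36 holds -> i = 15 + 4 = 19.
Iteration 4: 19 < 36 holds -> i = 19 + 4 = 23.
Iteration 5: 23 < 36 holds -> i = 23 + 4 = 27.
Iteration 6: 27 < 36 holds -> i = 27 + 4 = 31.
Iteration 7: 31 < 36 holds -> i = 31 + 4 = 35.
Iteration 8: 35 < 36 holds -> i = 35 + 4 = 39.
Iteration 9: 39 < 36 fails; recursion stops.
Total rows emitted: 9.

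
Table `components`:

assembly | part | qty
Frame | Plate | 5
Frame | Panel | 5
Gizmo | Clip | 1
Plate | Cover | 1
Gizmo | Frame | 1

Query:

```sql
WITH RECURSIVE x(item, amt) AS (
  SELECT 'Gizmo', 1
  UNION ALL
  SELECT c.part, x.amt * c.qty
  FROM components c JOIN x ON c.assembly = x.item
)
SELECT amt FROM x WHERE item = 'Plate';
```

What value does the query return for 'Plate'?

Base: (Gizmo, amt=1).
Iteration 1: components of {Gizmo} -> Clip = 1*1 = 1, Frame = 1*1 = 1.
Iteration 2: components of {Clip,Frame} -> Panel = 1*5 = 5, Plate = 1*5 = 5.
Iteration 3: components of {Panel,Plate} -> Cover = 5*1 = 5.
Iteration 4: no further components; recursion stops.

5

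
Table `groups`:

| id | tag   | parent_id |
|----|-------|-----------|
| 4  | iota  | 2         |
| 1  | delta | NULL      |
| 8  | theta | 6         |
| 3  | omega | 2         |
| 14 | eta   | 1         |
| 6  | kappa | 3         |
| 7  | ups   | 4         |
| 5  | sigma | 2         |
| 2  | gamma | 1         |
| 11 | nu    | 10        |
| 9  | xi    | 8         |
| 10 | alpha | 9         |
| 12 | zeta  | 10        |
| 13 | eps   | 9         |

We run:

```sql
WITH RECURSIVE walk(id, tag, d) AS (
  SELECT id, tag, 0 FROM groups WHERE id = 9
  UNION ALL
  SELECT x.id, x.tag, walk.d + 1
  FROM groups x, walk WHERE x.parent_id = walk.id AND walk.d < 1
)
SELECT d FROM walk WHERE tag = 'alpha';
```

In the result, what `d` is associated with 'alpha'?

Base: id=9 (xi) at d 0.
Iteration 1: rows with parent_id in {9} -> alpha (id 10, d 1), eps (id 13, d 1).
Iteration 2: d < 1 fails for all current rows; recursion stops.

1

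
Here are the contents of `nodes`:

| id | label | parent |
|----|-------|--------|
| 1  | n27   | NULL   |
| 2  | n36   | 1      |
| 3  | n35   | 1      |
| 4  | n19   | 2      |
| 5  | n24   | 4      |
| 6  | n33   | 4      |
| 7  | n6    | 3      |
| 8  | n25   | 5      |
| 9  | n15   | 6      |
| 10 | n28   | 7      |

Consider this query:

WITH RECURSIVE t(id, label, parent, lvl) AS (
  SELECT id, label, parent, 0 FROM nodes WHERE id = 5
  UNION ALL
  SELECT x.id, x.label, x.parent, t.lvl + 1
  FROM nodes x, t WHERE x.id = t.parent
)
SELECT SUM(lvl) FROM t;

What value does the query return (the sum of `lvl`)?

Base: id=5 (n24), parent=4, lvl 0.
Iteration 1: join on id=4 -> n19 (id 4, parent=2, lvl 1).
Iteration 2: join on id=2 -> n36 (id 2, parent=1, lvl 2).
Iteration 3: join on id=1 -> n27 (id 1, parent=NULL, lvl 3).
Iteration 4: parent is NULL; no match; recursion stops.
SUM(lvl) = 0 + 1 + 2 + 3 = 6.

6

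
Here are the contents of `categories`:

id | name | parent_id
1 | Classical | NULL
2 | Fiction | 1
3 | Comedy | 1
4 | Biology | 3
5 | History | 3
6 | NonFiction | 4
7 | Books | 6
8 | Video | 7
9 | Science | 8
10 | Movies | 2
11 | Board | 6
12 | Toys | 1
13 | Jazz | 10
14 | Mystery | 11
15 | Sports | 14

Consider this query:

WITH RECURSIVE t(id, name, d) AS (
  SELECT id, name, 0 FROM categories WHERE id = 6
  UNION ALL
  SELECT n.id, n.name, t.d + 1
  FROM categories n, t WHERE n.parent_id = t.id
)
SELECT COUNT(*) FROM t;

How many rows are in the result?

7

Base: id=6 (NonFiction) at d 0.
Iteration 1: rows with parent_id in {6} -> Books (id 7, d 1), Board (id 11, d 1).
Iteration 2: rows with parent_id in {7,11} -> Video (id 8, d 2), Mystery (id 14, d 2).
Iteration 3: rows with parent_id in {8,14} -> Science (id 9, d 3), Sports (id 15, d 3).
Iteration 4: no rows with parent_id in {9,15}; recursion stops.
Total rows emitted: 7.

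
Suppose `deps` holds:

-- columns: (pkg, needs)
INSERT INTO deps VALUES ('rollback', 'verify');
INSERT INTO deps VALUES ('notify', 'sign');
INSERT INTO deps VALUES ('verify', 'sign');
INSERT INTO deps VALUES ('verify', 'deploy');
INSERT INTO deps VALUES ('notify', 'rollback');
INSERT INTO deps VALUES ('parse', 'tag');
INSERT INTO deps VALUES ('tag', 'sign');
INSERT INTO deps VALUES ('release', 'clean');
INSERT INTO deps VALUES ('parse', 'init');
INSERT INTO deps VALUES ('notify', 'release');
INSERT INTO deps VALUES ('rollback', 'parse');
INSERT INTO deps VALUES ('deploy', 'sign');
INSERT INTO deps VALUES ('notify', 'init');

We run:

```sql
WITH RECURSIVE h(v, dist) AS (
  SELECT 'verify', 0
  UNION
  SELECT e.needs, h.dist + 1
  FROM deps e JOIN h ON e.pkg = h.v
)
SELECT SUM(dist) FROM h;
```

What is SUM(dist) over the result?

Base: (verify, dist=0).
Iteration 1: edges from {verify} -> (deploy, dist=1), (sign, dist=1).
Iteration 2: edges from {deploy,sign} -> (sign, dist=2).
Iteration 3: no outgoing edges from {sign}; recursion stops.
SUM(dist) = 0 + 1 + 1 + 2 = 4.

4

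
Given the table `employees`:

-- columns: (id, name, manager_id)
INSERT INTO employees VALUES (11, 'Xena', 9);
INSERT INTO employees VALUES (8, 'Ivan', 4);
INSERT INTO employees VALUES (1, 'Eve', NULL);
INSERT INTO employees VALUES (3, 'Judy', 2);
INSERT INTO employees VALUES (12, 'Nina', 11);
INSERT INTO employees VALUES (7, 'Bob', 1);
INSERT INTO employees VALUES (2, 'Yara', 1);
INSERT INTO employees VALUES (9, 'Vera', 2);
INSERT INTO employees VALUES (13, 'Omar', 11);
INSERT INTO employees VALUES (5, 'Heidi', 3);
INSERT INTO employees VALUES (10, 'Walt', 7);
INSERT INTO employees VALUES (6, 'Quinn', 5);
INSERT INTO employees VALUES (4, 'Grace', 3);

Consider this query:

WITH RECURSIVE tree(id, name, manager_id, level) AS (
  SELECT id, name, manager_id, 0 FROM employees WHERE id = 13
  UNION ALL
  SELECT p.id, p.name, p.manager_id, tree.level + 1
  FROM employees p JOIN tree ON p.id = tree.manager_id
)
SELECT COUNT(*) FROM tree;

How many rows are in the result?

Base: id=13 (Omar), manager_id=11, level 0.
Iteration 1: join on id=11 -> Xena (id 11, manager_id=9, level 1).
Iteration 2: join on id=9 -> Vera (id 9, manager_id=2, level 2).
Iteration 3: join on id=2 -> Yara (id 2, manager_id=1, level 3).
Iteration 4: join on id=1 -> Eve (id 1, manager_id=NULL, level 4).
Iteration 5: manager_id is NULL; no match; recursion stops.
Total rows emitted: 5.

5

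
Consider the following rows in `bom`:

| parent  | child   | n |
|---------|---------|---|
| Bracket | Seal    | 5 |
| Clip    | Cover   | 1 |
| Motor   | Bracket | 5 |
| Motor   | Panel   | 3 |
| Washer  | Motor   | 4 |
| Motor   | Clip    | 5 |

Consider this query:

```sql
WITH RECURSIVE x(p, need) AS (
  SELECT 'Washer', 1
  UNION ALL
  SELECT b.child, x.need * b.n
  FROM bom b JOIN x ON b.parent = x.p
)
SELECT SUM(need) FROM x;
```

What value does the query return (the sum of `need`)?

177

Base: (Washer, need=1).
Iteration 1: components of {Washer} -> Motor = 1*4 = 4.
Iteration 2: components of {Motor} -> Bracket = 4*5 = 20, Clip = 4*5 = 20, Panel = 4*3 = 12.
Iteration 3: components of {Bracket,Clip,Panel} -> Cover = 20*1 = 20, Seal = 20*5 = 100.
Iteration 4: no further components; recursion stops.
SUM(need) = 1 + 4 + 20 + 20 + 12 + 20 + 100 = 177.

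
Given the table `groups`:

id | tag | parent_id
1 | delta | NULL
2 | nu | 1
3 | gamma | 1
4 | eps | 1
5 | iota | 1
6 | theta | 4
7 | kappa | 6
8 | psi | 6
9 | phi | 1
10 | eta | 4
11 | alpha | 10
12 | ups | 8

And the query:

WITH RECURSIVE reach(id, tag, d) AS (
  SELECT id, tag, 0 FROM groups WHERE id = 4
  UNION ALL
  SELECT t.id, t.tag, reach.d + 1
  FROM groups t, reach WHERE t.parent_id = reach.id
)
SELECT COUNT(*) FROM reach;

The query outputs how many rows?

Base: id=4 (eps) at d 0.
Iteration 1: rows with parent_id in {4} -> theta (id 6, d 1), eta (id 10, d 1).
Iteration 2: rows with parent_id in {6,10} -> kappa (id 7, d 2), psi (id 8, d 2), alpha (id 11, d 2).
Iteration 3: rows with parent_id in {7,8,11} -> ups (id 12, d 3).
Iteration 4: no rows with parent_id in {12}; recursion stops.
Total rows emitted: 7.

7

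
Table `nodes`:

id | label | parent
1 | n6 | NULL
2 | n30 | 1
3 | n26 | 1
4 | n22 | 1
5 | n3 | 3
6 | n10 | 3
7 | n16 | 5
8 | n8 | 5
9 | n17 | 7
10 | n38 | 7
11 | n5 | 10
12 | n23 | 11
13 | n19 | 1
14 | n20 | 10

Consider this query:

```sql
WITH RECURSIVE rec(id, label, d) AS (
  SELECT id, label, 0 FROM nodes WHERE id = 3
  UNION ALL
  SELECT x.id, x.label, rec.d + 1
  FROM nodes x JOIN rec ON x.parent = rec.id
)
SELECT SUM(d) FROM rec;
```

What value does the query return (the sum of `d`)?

Base: id=3 (n26) at d 0.
Iteration 1: rows with parent in {3} -> n3 (id 5, d 1), n10 (id 6, d 1).
Iteration 2: rows with parent in {5,6} -> n16 (id 7, d 2), n8 (id 8, d 2).
Iteration 3: rows with parent in {7,8} -> n17 (id 9, d 3), n38 (id 10, d 3).
Iteration 4: rows with parent in {9,10} -> n5 (id 11, d 4), n20 (id 14, d 4).
Iteration 5: rows with parent in {11,14} -> n23 (id 12, d 5).
Iteration 6: no rows with parent in {12}; recursion stops.
SUM(d) = 0 + 1 + 1 + 2 + 2 + 3 + 3 + 4 + 4 + 5 = 25.

25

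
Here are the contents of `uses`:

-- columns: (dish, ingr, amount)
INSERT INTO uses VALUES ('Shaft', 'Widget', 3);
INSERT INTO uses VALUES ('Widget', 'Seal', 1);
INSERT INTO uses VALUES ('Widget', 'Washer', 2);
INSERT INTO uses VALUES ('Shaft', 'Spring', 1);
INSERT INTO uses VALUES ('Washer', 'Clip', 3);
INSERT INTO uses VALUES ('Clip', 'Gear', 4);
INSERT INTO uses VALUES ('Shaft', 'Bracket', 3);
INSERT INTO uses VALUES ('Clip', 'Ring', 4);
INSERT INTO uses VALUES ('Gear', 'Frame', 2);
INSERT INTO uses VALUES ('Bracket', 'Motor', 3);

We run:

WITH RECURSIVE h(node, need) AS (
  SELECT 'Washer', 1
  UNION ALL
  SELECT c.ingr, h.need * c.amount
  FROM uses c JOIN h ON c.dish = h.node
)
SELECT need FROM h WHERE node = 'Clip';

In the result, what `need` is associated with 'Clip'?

3

Base: (Washer, need=1).
Iteration 1: components of {Washer} -> Clip = 1*3 = 3.
Iteration 2: components of {Clip} -> Gear = 3*4 = 12, Ring = 3*4 = 12.
Iteration 3: components of {Gear,Ring} -> Frame = 12*2 = 24.
Iteration 4: no further components; recursion stops.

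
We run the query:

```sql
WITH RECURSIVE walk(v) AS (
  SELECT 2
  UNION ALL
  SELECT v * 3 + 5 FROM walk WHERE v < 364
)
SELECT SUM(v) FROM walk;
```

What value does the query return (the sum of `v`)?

1623

Base: v=2.
Iteration 1: 2 < 364 holds -> v = 2 * 3 + 5 = 11.
Iteration 2: 11 < 364 holds -> v = 11 * 3 + 5 = 38.
Iteration 3: 38 < 364 holds -> v = 38 * 3 + 5 = 119.
Iteration 4: 119 < 364 holds -> v = 119 * 3 + 5 = 362.
Iteration 5: 362 < 364 holds -> v = 362 * 3 + 5 = 1091.
Iteration 6: 1091 < 364 fails; recursion stops.
SUM(v) = 2 + 11 + 38 + 119 + 362 + 1091 = 1623.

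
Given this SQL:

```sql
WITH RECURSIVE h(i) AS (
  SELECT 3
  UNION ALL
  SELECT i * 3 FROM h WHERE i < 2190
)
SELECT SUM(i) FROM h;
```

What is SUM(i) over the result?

Base: i=3.
Iteration 1: 3 < 2190 holds -> i = 3 * 3 = 9.
Iteration 2: 9 < 2190 holds -> i = 9 * 3 = 27.
Iteration 3: 27 < 2190 holds -> i = 27 * 3 = 81.
Iteration 4: 81 < 2190 holds -> i = 81 * 3 = 243.
Iteration 5: 243 < 2190 holds -> i = 243 * 3 = 729.
Iteration 6: 729 < 2190 holds -> i = 729 * 3 = 2187.
Iteration 7: 2187 < 2190 holds -> i = 2187 * 3 = 6561.
Iteration 8: 6561 < 2190 fails; recursion stops.
SUM(i) = 3 + 9 + 27 + 81 + 243 + 729 + 2187 + 6561 = 9840.

9840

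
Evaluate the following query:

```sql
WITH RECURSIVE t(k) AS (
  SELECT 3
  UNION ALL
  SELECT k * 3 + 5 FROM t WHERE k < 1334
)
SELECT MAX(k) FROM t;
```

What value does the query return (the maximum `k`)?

1334

Base: k=3.
Iteration 1: 3 < 1334 holds -> k = 3 * 3 + 5 = 14.
Iteration 2: 14 < 1334 holds -> k = 14 * 3 + 5 = 47.
Iteration 3: 47 < 1334 holds -> k = 47 * 3 + 5 = 146.
Iteration 4: 146 < 1334 holds -> k = 146 * 3 + 5 = 443.
Iteration 5: 443 < 1334 holds -> k = 443 * 3 + 5 = 1334.
Iteration 6: 1334 < 1334 fails; recursion stops.
k values: 3, 14, 47, 146, 443, 1334; the maximum is 1334.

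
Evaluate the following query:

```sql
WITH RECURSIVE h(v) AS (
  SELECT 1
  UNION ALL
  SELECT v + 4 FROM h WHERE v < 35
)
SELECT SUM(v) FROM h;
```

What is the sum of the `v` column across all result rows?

Base: v=1.
Iteration 1: 1 < 35 holds -> v = 1 + 4 = 5.
Iteration 2: 5 < 35 holds -> v = 5 + 4 = 9.
Iteration 3: 9 < 35 holds -> v = 9 + 4 = 13.
Iteration 4: 13 < 35 holds -> v = 13 + 4 = 17.
Iteration 5: 17 < 35 holds -> v = 17 + 4 = 21.
Iteration 6: 21 < 35 holds -> v = 21 + 4 = 25.
Iteration 7: 25 < 35 holds -> v = 25 + 4 = 29.
Iteration 8: 29 < 35 holds -> v = 29 + 4 = 33.
Iteration 9: 33 < 35 holds -> v = 33 + 4 = 37.
Iteration 10: 37 < 35 fails; recursion stops.
SUM(v) = 1 + 5 + 9 + 13 + 17 + 21 + 25 + 29 + 33 + 37 = 190.

190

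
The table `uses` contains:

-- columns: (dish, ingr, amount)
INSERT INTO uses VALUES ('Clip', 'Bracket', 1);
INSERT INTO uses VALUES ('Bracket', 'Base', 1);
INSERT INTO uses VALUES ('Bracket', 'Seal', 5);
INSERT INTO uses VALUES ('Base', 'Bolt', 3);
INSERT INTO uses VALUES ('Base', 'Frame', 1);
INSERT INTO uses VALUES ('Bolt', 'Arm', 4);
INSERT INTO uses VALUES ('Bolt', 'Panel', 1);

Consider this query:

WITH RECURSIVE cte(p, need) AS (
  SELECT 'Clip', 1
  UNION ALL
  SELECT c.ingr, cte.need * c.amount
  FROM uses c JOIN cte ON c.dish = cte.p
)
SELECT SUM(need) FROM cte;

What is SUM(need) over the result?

Base: (Clip, need=1).
Iteration 1: components of {Clip} -> Bracket = 1*1 = 1.
Iteration 2: components of {Bracket} -> Base = 1*1 = 1, Seal = 1*5 = 5.
Iteration 3: components of {Base,Seal} -> Bolt = 1*3 = 3, Frame = 1*1 = 1.
Iteration 4: components of {Bolt,Frame} -> Arm = 3*4 = 12, Panel = 3*1 = 3.
Iteration 5: no further components; recursion stops.
SUM(need) = 1 + 1 + 1 + 5 + 3 + 1 + 12 + 3 = 27.

27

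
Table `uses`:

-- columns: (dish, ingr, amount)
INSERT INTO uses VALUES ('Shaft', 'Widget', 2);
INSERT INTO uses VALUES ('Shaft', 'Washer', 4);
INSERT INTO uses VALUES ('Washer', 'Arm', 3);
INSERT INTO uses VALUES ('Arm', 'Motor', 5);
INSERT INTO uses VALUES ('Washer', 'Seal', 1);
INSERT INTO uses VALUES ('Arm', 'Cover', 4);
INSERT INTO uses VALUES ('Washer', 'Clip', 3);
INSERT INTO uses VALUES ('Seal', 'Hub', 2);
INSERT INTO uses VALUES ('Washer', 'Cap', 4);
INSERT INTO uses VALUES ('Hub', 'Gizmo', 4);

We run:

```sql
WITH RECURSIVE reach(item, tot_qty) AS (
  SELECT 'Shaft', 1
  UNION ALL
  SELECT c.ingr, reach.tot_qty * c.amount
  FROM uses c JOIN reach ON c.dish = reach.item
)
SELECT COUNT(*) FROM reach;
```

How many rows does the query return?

Base: (Shaft, tot_qty=1).
Iteration 1: components of {Shaft} -> Washer = 1*4 = 4, Widget = 1*2 = 2.
Iteration 2: components of {Washer,Widget} -> Arm = 4*3 = 12, Cap = 4*4 = 16, Clip = 4*3 = 12, Seal = 4*1 = 4.
Iteration 3: components of {Arm,Cap,Clip,Seal} -> Cover = 12*4 = 48, Hub = 4*2 = 8, Motor = 12*5 = 60.
Iteration 4: components of {Cover,Hub,Motor} -> Gizmo = 8*4 = 32.
Iteration 5: no further components; recursion stops.
Total rows emitted: 11.

11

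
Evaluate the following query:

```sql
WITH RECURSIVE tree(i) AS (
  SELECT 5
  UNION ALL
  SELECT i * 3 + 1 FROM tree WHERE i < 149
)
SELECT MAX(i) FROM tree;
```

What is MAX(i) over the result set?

Base: i=5.
Iteration 1: 5 < 149 holds -> i = 5 * 3 + 1 = 16.
Iteration 2: 16 < 149 holds -> i = 16 * 3 + 1 = 49.
Iteration 3: 49 < 149 holds -> i = 49 * 3 + 1 = 148.
Iteration 4: 148 < 149 holds -> i = 148 * 3 + 1 = 445.
Iteration 5: 445 < 149 fails; recursion stops.
i values: 5, 16, 49, 148, 445; the maximum is 445.

445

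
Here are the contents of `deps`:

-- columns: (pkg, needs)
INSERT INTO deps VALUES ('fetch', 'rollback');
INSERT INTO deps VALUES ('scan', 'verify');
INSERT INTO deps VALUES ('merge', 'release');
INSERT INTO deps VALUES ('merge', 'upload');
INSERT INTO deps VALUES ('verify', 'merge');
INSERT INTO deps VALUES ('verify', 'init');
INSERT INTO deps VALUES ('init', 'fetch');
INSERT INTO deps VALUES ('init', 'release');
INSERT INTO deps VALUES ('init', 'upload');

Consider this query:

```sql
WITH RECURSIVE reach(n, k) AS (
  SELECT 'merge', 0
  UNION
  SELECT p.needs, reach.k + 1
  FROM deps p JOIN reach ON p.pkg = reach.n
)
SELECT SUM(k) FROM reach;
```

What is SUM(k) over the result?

Base: (merge, k=0).
Iteration 1: edges from {merge} -> (release, k=1), (upload, k=1).
Iteration 2: no outgoing edges from {release,upload}; recursion stops.
SUM(k) = 0 + 1 + 1 = 2.

2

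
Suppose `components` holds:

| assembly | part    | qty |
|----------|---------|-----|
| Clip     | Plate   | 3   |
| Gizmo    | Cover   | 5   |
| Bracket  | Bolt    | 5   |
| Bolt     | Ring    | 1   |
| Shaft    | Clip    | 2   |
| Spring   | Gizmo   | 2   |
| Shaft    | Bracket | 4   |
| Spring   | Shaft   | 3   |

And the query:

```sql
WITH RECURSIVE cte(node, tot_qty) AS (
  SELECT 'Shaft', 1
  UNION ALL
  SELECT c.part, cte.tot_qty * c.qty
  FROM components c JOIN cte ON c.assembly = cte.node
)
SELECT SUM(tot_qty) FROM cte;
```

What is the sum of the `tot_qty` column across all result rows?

53

Base: (Shaft, tot_qty=1).
Iteration 1: components of {Shaft} -> Bracket = 1*4 = 4, Clip = 1*2 = 2.
Iteration 2: components of {Bracket,Clip} -> Bolt = 4*5 = 20, Plate = 2*3 = 6.
Iteration 3: components of {Bolt,Plate} -> Ring = 20*1 = 20.
Iteration 4: no further components; recursion stops.
SUM(tot_qty) = 1 + 4 + 2 + 20 + 6 + 20 = 53.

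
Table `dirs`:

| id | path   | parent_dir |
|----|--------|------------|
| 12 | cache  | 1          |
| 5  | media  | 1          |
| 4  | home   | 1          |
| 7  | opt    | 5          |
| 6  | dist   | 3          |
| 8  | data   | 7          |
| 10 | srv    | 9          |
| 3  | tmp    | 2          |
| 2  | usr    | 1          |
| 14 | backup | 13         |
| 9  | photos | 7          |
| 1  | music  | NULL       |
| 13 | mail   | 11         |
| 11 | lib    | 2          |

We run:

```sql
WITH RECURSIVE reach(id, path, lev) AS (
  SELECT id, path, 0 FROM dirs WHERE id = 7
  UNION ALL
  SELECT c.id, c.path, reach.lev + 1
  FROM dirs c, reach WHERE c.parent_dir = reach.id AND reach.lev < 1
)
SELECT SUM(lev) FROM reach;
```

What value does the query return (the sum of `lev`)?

Base: id=7 (opt) at lev 0.
Iteration 1: rows with parent_dir in {7} -> data (id 8, lev 1), photos (id 9, lev 1).
Iteration 2: lev < 1 fails for all current rows; recursion stops.
SUM(lev) = 0 + 1 + 1 = 2.

2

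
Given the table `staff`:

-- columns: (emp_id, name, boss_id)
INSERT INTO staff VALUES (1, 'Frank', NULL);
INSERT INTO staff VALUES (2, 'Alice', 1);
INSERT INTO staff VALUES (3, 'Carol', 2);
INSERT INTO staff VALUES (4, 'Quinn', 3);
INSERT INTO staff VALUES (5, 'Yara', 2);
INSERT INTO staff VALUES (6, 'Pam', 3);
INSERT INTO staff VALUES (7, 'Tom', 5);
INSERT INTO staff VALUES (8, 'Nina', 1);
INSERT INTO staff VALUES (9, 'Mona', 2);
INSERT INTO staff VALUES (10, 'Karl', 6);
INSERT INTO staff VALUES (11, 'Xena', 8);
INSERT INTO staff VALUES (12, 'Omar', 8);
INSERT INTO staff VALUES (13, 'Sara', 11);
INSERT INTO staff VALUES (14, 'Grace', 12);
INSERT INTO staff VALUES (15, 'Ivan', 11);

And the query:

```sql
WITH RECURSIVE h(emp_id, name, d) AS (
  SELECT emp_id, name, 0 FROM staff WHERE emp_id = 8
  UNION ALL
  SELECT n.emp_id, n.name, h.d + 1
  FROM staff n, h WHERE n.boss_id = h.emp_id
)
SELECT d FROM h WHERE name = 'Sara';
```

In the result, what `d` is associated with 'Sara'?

Base: emp_id=8 (Nina) at d 0.
Iteration 1: rows with boss_id in {8} -> Xena (id 11, d 1), Omar (id 12, d 1).
Iteration 2: rows with boss_id in {11,12} -> Sara (id 13, d 2), Grace (id 14, d 2), Ivan (id 15, d 2).
Iteration 3: no rows with boss_id in {13,14,15}; recursion stops.

2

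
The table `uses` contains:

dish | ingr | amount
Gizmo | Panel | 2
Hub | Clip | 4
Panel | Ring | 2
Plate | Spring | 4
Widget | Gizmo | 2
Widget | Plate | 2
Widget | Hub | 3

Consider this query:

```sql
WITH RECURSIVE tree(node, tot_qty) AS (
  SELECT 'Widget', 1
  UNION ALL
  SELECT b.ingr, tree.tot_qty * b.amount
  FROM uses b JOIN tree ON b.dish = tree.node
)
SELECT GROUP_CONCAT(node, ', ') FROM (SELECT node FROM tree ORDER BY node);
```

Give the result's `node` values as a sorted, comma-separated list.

Base: (Widget, tot_qty=1).
Iteration 1: components of {Widget} -> Gizmo = 1*2 = 2, Hub = 1*3 = 3, Plate = 1*2 = 2.
Iteration 2: components of {Gizmo,Hub,Plate} -> Clip = 3*4 = 12, Panel = 2*2 = 4, Spring = 2*4 = 8.
Iteration 3: components of {Clip,Panel,Spring} -> Ring = 4*2 = 8.
Iteration 4: no further components; recursion stops.

Clip, Gizmo, Hub, Panel, Plate, Ring, Spring, Widget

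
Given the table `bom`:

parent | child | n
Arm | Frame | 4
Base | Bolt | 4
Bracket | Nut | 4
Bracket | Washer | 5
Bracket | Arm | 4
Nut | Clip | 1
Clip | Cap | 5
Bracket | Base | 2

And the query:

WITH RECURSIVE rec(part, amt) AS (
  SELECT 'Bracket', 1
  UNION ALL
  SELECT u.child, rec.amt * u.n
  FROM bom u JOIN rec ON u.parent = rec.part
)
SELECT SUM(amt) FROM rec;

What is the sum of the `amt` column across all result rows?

64

Base: (Bracket, amt=1).
Iteration 1: components of {Bracket} -> Arm = 1*4 = 4, Base = 1*2 = 2, Nut = 1*4 = 4, Washer = 1*5 = 5.
Iteration 2: components of {Arm,Base,Nut,Washer} -> Bolt = 2*4 = 8, Clip = 4*1 = 4, Frame = 4*4 = 16.
Iteration 3: components of {Bolt,Clip,Frame} -> Cap = 4*5 = 20.
Iteration 4: no further components; recursion stops.
SUM(amt) = 1 + 4 + 4 + 2 + 5 + 4 + 16 + 8 + 20 = 64.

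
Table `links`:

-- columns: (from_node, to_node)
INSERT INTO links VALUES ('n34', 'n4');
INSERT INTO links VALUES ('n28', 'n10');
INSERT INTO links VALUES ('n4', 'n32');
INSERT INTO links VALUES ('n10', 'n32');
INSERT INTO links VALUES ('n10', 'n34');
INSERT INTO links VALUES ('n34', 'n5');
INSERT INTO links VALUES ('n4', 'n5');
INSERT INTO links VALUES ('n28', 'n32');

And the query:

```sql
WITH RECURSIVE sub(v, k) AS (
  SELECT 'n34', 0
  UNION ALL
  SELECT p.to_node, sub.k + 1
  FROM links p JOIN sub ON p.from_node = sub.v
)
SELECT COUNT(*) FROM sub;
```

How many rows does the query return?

Base: (n34, k=0).
Iteration 1: edges from {n34} -> (n4, k=1), (n5, k=1).
Iteration 2: edges from {n4,n5} -> (n32, k=2), (n5, k=2).
Iteration 3: no outgoing edges from {n32,n5}; recursion stops.
Total rows emitted: 5.

5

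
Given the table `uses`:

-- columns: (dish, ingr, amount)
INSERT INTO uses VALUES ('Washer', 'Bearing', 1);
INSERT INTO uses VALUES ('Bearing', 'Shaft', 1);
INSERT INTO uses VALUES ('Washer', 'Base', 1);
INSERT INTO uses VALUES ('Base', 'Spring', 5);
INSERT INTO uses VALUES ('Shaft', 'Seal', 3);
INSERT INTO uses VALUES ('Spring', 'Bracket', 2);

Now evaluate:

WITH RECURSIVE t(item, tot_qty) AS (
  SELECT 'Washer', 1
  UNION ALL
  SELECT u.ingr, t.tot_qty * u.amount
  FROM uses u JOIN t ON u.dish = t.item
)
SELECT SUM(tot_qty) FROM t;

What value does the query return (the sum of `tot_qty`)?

Base: (Washer, tot_qty=1).
Iteration 1: components of {Washer} -> Base = 1*1 = 1, Bearing = 1*1 = 1.
Iteration 2: components of {Base,Bearing} -> Shaft = 1*1 = 1, Spring = 1*5 = 5.
Iteration 3: components of {Shaft,Spring} -> Bracket = 5*2 = 10, Seal = 1*3 = 3.
Iteration 4: no further components; recursion stops.
SUM(tot_qty) = 1 + 1 + 1 + 1 + 5 + 3 + 10 = 22.

22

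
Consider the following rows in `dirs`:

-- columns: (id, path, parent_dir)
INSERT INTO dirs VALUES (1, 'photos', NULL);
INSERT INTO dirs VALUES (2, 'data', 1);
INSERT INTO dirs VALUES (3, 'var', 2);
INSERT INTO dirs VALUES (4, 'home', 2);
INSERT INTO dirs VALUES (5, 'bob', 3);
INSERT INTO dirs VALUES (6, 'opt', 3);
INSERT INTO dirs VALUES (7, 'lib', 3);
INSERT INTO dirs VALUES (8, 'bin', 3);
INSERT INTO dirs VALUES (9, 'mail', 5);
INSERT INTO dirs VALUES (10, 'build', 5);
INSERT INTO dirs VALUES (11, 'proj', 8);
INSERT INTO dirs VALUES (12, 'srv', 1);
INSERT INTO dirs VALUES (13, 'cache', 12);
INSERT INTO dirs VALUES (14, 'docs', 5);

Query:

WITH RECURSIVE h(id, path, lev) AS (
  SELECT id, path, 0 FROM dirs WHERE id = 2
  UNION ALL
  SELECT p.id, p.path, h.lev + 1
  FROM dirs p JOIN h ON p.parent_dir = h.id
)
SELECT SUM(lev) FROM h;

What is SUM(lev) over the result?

22

Base: id=2 (data) at lev 0.
Iteration 1: rows with parent_dir in {2} -> var (id 3, lev 1), home (id 4, lev 1).
Iteration 2: rows with parent_dir in {3,4} -> bob (id 5, lev 2), opt (id 6, lev 2), lib (id 7, lev 2), bin (id 8, lev 2).
Iteration 3: rows with parent_dir in {5,6,7,8} -> mail (id 9, lev 3), build (id 10, lev 3), proj (id 11, lev 3), docs (id 14, lev 3).
Iteration 4: no rows with parent_dir in {9,10,11,14}; recursion stops.
SUM(lev) = 0 + 1 + 1 + 2 + 2 + 2 + 2 + 3 + 3 + 3 + 3 = 22.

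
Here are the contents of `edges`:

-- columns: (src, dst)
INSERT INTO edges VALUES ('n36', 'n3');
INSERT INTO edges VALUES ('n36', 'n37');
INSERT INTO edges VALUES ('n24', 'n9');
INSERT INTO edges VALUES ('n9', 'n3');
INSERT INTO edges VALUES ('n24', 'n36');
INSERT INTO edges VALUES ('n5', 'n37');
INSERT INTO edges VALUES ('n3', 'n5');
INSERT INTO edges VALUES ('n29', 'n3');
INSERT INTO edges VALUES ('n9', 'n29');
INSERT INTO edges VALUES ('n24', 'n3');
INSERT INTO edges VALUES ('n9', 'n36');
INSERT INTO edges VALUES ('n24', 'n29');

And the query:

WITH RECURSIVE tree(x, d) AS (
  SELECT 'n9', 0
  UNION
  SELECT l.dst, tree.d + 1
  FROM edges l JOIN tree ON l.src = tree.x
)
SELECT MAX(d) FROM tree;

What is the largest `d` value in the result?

Base: (n9, d=0).
Iteration 1: edges from {n9} -> (n29, d=1), (n3, d=1), (n36, d=1).
Iteration 2: edges from {n29,n3,n36} -> (n3, d=2), (n37, d=2), (n5, d=2). [UNION drops 1 duplicate row(s)]
Iteration 3: edges from {n3,n37,n5} -> (n37, d=3), (n5, d=3).
Iteration 4: edges from {n37,n5} -> (n37, d=4).
Iteration 5: no outgoing edges from {n37}; recursion stops.
d values: 0, 1, 1, 1, 2, 2, 2, 3, 3, 4; the maximum is 4.

4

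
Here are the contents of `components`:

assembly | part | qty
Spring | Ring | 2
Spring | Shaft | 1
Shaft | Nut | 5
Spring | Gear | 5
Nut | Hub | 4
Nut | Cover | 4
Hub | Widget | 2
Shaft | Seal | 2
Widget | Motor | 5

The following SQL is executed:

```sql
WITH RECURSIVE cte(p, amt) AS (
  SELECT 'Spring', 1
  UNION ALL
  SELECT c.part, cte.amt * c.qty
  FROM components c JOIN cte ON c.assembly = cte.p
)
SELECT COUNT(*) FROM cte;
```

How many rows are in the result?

10

Base: (Spring, amt=1).
Iteration 1: components of {Spring} -> Gear = 1*5 = 5, Ring = 1*2 = 2, Shaft = 1*1 = 1.
Iteration 2: components of {Gear,Ring,Shaft} -> Nut = 1*5 = 5, Seal = 1*2 = 2.
Iteration 3: components of {Nut,Seal} -> Cover = 5*4 = 20, Hub = 5*4 = 20.
Iteration 4: components of {Cover,Hub} -> Widget = 20*2 = 40.
Iteration 5: components of {Widget} -> Motor = 40*5 = 200.
Iteration 6: no further components; recursion stops.
Total rows emitted: 10.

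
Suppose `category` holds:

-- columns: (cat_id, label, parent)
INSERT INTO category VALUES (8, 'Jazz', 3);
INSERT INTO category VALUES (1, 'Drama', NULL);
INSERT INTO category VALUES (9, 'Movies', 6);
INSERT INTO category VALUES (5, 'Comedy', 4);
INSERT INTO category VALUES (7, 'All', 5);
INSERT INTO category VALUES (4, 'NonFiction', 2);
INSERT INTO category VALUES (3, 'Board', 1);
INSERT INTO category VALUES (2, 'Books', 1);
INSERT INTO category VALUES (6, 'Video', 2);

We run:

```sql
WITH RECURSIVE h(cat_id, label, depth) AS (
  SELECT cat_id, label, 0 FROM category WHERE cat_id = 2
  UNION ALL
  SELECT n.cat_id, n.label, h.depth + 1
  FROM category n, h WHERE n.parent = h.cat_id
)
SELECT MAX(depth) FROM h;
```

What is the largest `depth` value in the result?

3

Base: cat_id=2 (Books) at depth 0.
Iteration 1: rows with parent in {2} -> NonFiction (id 4, depth 1), Video (id 6, depth 1).
Iteration 2: rows with parent in {4,6} -> Comedy (id 5, depth 2), Movies (id 9, depth 2).
Iteration 3: rows with parent in {5,9} -> All (id 7, depth 3).
Iteration 4: no rows with parent in {7}; recursion stops.
depth values: 0, 1, 1, 2, 2, 3; the maximum is 3.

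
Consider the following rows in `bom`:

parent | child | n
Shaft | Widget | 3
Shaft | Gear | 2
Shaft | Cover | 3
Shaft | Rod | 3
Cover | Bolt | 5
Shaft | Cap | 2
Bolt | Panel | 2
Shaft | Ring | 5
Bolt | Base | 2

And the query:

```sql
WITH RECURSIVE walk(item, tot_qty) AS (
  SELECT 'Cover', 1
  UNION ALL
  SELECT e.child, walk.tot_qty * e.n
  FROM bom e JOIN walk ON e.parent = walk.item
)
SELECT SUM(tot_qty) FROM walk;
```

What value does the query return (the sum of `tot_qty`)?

Base: (Cover, tot_qty=1).
Iteration 1: components of {Cover} -> Bolt = 1*5 = 5.
Iteration 2: components of {Bolt} -> Base = 5*2 = 10, Panel = 5*2 = 10.
Iteration 3: no further components; recursion stops.
SUM(tot_qty) = 1 + 5 + 10 + 10 = 26.

26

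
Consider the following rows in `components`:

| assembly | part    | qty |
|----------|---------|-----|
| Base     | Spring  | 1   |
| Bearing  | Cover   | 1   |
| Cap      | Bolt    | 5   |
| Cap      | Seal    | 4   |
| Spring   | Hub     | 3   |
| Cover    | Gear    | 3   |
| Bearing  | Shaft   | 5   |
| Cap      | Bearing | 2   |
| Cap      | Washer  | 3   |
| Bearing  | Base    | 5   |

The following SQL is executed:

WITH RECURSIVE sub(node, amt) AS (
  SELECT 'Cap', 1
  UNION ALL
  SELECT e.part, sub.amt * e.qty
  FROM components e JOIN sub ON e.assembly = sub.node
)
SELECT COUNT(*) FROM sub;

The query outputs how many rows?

11

Base: (Cap, amt=1).
Iteration 1: components of {Cap} -> Bearing = 1*2 = 2, Bolt = 1*5 = 5, Seal = 1*4 = 4, Washer = 1*3 = 3.
Iteration 2: components of {Bearing,Bolt,Seal,Washer} -> Base = 2*5 = 10, Cover = 2*1 = 2, Shaft = 2*5 = 10.
Iteration 3: components of {Base,Cover,Shaft} -> Gear = 2*3 = 6, Spring = 10*1 = 10.
Iteration 4: components of {Gear,Spring} -> Hub = 10*3 = 30.
Iteration 5: no further components; recursion stops.
Total rows emitted: 11.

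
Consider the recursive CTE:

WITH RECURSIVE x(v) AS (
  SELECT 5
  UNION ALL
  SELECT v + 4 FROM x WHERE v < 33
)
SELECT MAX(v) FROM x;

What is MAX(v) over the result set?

33

Base: v=5.
Iteration 1: 5 < 33 holds -> v = 5 + 4 = 9.
Iteration 2: 9 < 33 holds -> v = 9 + 4 = 13.
Iteration 3: 13 < 33 holds -> v = 13 + 4 = 17.
Iteration 4: 17 < 33 holds -> v = 17 + 4 = 21.
Iteration 5: 21 < 33 holds -> v = 21 + 4 = 25.
Iteration 6: 25 < 33 holds -> v = 25 + 4 = 29.
Iteration 7: 29 < 33 holds -> v = 29 + 4 = 33.
Iteration 8: 33 < 33 fails; recursion stops.
v values: 5, 9, 13, 17, 21, 25, 29, 33; the maximum is 33.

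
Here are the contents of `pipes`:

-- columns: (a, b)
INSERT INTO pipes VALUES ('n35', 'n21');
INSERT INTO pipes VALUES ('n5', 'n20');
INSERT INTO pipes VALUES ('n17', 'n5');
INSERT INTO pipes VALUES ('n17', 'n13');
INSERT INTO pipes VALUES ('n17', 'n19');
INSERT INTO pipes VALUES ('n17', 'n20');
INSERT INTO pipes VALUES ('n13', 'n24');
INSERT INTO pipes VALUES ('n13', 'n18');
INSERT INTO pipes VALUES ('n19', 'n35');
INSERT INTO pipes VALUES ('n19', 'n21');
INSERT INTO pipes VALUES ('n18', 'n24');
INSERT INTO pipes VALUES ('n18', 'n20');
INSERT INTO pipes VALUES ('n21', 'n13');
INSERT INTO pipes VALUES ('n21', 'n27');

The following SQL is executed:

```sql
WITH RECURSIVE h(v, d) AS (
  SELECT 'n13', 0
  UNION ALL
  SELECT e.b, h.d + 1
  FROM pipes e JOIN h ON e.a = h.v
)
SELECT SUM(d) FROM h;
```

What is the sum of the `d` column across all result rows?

6

Base: (n13, d=0).
Iteration 1: edges from {n13} -> (n18, d=1), (n24, d=1).
Iteration 2: edges from {n18,n24} -> (n20, d=2), (n24, d=2).
Iteration 3: no outgoing edges from {n20,n24}; recursion stops.
SUM(d) = 0 + 1 + 1 + 2 + 2 = 6.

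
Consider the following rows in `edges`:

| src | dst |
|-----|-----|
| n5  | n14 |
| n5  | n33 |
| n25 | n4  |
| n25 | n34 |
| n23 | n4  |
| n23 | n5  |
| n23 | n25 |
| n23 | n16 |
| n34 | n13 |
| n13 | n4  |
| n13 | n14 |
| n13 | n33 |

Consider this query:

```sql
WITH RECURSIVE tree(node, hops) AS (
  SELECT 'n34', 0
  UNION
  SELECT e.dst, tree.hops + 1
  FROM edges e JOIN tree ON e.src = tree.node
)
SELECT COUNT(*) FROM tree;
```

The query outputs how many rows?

5

Base: (n34, hops=0).
Iteration 1: edges from {n34} -> (n13, hops=1).
Iteration 2: edges from {n13} -> (n14, hops=2), (n33, hops=2), (n4, hops=2).
Iteration 3: no outgoing edges from {n14,n33,n4}; recursion stops.
Total rows emitted: 5.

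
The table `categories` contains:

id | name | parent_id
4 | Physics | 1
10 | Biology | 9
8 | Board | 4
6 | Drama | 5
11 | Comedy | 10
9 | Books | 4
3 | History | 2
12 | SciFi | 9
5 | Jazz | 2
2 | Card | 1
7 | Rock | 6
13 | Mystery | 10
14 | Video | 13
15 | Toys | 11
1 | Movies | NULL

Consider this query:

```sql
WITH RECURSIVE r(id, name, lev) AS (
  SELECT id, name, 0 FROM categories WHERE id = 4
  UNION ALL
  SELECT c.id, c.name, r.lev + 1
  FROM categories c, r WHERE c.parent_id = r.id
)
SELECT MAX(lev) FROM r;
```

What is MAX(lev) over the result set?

Base: id=4 (Physics) at lev 0.
Iteration 1: rows with parent_id in {4} -> Board (id 8, lev 1), Books (id 9, lev 1).
Iteration 2: rows with parent_id in {8,9} -> Biology (id 10, lev 2), SciFi (id 12, lev 2).
Iteration 3: rows with parent_id in {10,12} -> Comedy (id 11, lev 3), Mystery (id 13, lev 3).
Iteration 4: rows with parent_id in {11,13} -> Video (id 14, lev 4), Toys (id 15, lev 4).
Iteration 5: no rows with parent_id in {14,15}; recursion stops.
lev values: 0, 1, 1, 2, 2, 3, 3, 4, 4; the maximum is 4.

4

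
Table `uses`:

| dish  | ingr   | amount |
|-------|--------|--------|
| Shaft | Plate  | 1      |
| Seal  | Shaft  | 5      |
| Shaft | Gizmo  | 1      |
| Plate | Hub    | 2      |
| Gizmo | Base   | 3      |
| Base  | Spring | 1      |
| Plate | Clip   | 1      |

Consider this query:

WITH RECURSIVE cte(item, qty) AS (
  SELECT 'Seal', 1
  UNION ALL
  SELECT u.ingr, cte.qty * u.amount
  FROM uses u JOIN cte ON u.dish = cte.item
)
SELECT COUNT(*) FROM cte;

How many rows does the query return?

8

Base: (Seal, qty=1).
Iteration 1: components of {Seal} -> Shaft = 1*5 = 5.
Iteration 2: components of {Shaft} -> Gizmo = 5*1 = 5, Plate = 5*1 = 5.
Iteration 3: components of {Gizmo,Plate} -> Base = 5*3 = 15, Clip = 5*1 = 5, Hub = 5*2 = 10.
Iteration 4: components of {Base,Clip,Hub} -> Spring = 15*1 = 15.
Iteration 5: no further components; recursion stops.
Total rows emitted: 8.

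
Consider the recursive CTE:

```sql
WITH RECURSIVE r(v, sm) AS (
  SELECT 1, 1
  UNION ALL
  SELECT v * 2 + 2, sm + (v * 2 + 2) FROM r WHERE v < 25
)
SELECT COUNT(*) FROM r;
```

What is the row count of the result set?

5

Base: v=1, sm=1.
Iteration 1: 1 < 25 holds -> v = 1 * 2 + 2 = 4, sm = 1 + 4 = 5.
Iteration 2: 4 < 25 holds -> v = 4 * 2 + 2 = 10, sm = 5 + 10 = 15.
Iteration 3: 10 < 25 holds -> v = 10 * 2 + 2 = 22, sm = 15 + 22 = 37.
Iteration 4: 22 < 25 holds -> v = 22 * 2 + 2 = 46, sm = 37 + 46 = 83.
Iteration 5: 46 < 25 fails; recursion stops.
Total rows emitted: 5.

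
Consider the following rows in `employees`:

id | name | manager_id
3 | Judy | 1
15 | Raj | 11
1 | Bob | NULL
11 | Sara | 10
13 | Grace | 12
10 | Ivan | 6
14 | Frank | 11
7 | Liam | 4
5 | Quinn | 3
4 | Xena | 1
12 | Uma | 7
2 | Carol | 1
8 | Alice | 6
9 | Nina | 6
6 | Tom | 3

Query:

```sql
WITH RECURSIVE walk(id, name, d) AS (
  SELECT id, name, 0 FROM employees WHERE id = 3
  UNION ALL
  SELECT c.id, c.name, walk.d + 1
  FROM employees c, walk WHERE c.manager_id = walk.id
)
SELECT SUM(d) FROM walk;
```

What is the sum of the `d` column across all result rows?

Base: id=3 (Judy) at d 0.
Iteration 1: rows with manager_id in {3} -> Quinn (id 5, d 1), Tom (id 6, d 1).
Iteration 2: rows with manager_id in {5,6} -> Alice (id 8, d 2), Nina (id 9, d 2), Ivan (id 10, d 2).
Iteration 3: rows with manager_id in {8,9,10} -> Sara (id 11, d 3).
Iteration 4: rows with manager_id in {11} -> Frank (id 14, d 4), Raj (id 15, d 4).
Iteration 5: no rows with manager_id in {14,15}; recursion stops.
SUM(d) = 0 + 1 + 1 + 2 + 2 + 2 + 3 + 4 + 4 = 19.

19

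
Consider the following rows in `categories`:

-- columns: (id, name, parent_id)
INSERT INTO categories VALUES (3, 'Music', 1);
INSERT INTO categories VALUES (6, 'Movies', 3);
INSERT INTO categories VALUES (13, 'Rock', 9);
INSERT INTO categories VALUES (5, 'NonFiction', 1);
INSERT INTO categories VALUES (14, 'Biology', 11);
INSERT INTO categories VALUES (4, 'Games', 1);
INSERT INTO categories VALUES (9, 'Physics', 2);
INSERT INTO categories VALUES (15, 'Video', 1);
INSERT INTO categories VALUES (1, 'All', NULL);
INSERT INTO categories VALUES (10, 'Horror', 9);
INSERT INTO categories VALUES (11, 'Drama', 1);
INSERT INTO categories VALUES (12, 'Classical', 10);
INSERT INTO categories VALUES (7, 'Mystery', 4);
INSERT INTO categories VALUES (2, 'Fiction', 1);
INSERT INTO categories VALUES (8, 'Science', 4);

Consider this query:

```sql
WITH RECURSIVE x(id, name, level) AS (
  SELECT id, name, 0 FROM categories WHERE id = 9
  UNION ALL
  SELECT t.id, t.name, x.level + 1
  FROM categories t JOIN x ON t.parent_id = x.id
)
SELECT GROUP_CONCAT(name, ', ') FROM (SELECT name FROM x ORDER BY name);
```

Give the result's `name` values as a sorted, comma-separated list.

Base: id=9 (Physics) at level 0.
Iteration 1: rows with parent_id in {9} -> Horror (id 10, level 1), Rock (id 13, level 1).
Iteration 2: rows with parent_id in {10,13} -> Classical (id 12, level 2).
Iteration 3: no rows with parent_id in {12}; recursion stops.

Classical, Horror, Physics, Rock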